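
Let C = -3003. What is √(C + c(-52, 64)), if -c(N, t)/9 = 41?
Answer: 2*I*√843 ≈ 58.069*I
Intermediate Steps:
c(N, t) = -369 (c(N, t) = -9*41 = -369)
√(C + c(-52, 64)) = √(-3003 - 369) = √(-3372) = 2*I*√843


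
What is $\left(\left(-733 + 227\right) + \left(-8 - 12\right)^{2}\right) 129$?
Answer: $-13674$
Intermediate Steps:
$\left(\left(-733 + 227\right) + \left(-8 - 12\right)^{2}\right) 129 = \left(-506 + \left(-20\right)^{2}\right) 129 = \left(-506 + 400\right) 129 = \left(-106\right) 129 = -13674$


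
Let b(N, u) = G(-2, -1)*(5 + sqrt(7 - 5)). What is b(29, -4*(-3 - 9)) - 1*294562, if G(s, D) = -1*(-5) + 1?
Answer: -294532 + 6*sqrt(2) ≈ -2.9452e+5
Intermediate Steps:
G(s, D) = 6 (G(s, D) = 5 + 1 = 6)
b(N, u) = 30 + 6*sqrt(2) (b(N, u) = 6*(5 + sqrt(7 - 5)) = 6*(5 + sqrt(2)) = 30 + 6*sqrt(2))
b(29, -4*(-3 - 9)) - 1*294562 = (30 + 6*sqrt(2)) - 1*294562 = (30 + 6*sqrt(2)) - 294562 = -294532 + 6*sqrt(2)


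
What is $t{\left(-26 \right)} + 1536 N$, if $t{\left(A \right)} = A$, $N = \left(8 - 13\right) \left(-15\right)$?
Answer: $115174$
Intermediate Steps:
$N = 75$ ($N = \left(-5\right) \left(-15\right) = 75$)
$t{\left(-26 \right)} + 1536 N = -26 + 1536 \cdot 75 = -26 + 115200 = 115174$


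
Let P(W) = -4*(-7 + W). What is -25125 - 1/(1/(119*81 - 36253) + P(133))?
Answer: -337013080511/13413457 ≈ -25125.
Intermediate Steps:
P(W) = 28 - 4*W
-25125 - 1/(1/(119*81 - 36253) + P(133)) = -25125 - 1/(1/(119*81 - 36253) + (28 - 4*133)) = -25125 - 1/(1/(9639 - 36253) + (28 - 532)) = -25125 - 1/(1/(-26614) - 504) = -25125 - 1/(-1/26614 - 504) = -25125 - 1/(-13413457/26614) = -25125 - 1*(-26614/13413457) = -25125 + 26614/13413457 = -337013080511/13413457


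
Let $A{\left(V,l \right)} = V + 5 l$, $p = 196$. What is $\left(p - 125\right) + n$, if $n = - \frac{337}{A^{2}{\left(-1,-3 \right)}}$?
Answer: $\frac{17839}{256} \approx 69.684$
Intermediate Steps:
$n = - \frac{337}{256}$ ($n = - \frac{337}{\left(-1 + 5 \left(-3\right)\right)^{2}} = - \frac{337}{\left(-1 - 15\right)^{2}} = - \frac{337}{\left(-16\right)^{2}} = - \frac{337}{256} \approx -1.3164$)
$\left(p - 125\right) + n = \left(196 - 125\right) - \frac{337}{256} = 71 - \frac{337}{256} = \frac{17839}{256}$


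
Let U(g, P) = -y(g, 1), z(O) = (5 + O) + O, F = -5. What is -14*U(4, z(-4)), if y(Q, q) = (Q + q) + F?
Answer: 0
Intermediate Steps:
y(Q, q) = -5 + Q + q (y(Q, q) = (Q + q) - 5 = -5 + Q + q)
z(O) = 5 + 2*O
U(g, P) = 4 - g (U(g, P) = -(-5 + g + 1) = -(-4 + g) = 4 - g)
-14*U(4, z(-4)) = -14*(4 - 1*4) = -14*(4 - 4) = -14*0 = 0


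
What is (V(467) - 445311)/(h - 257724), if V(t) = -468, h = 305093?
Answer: -445779/47369 ≈ -9.4108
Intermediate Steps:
(V(467) - 445311)/(h - 257724) = (-468 - 445311)/(305093 - 257724) = -445779/47369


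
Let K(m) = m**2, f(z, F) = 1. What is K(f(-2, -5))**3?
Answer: 1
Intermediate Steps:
K(f(-2, -5))**3 = (1**2)**3 = 1**3 = 1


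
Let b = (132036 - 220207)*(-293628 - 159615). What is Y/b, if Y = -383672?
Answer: -383672/39962888553 ≈ -9.6007e-6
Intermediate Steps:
b = 39962888553 (b = -88171*(-453243) = 39962888553)
Y/b = -383672/39962888553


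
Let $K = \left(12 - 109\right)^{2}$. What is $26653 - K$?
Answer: $17244$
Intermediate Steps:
$K = 9409$ ($K = \left(-97\right)^{2} = 9409$)
$26653 - K = 26653 - 9409 = 17244$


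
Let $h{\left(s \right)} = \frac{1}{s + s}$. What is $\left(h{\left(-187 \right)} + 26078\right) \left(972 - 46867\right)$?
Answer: $- \frac{447621783045}{374} \approx -1.1968 \cdot 10^{9}$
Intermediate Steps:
$h{\left(s \right)} = \frac{1}{2 s}$
$\left(h{\left(-187 \right)} + 26078\right) \left(972 - 46867\right) = \left(\frac{1}{2 \left(-187\right)} + 26078\right) \left(972 - 46867\right) = \left(\frac{1}{2} \left(- \frac{1}{187}\right) + 26078\right) \left(-45895\right) = \left(- \frac{1}{374} + 26078\right) \left(-45895\right) = \frac{9753171}{374} \left(-45895\right) = - \frac{447621783045}{374}$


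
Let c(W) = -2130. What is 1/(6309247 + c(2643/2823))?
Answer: 1/6307117 ≈ 1.5855e-7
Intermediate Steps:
1/(6309247 + c(2643/2823)) = 1/(6309247 - 2130) = 1/6307117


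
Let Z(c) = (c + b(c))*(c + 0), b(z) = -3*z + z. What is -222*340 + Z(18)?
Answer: -75804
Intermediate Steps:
b(z) = -2*z
Z(c) = -c² (Z(c) = (c - 2*c)*(c + 0) = (-c)*c = -c²)
-222*340 + Z(18) = -222*340 - 1*18² = -75480 - 1*324 = -75480 - 324 = -75804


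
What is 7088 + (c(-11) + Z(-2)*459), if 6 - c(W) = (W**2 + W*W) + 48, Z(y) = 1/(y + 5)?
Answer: 6957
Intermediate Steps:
Z(y) = 1/(5 + y)
c(W) = -42 - 2*W**2 (c(W) = 6 - ((W**2 + W*W) + 48) = 6 - ((W**2 + W**2) + 48) = 6 - (2*W**2 + 48) = 6 - (48 + 2*W**2) = 6 + (-48 - 2*W**2) = -42 - 2*W**2)
7088 + (c(-11) + Z(-2)*459) = 7088 + ((-42 - 2*(-11)**2) + 459/(5 - 2)) = 7088 + ((-42 - 2*121) + 459/3) = 7088 + ((-42 - 242) + (1/3)*459) = 7088 + (-284 + 153) = 7088 - 131 = 6957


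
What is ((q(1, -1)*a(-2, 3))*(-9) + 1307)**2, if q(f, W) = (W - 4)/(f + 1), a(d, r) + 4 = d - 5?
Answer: 4490161/4 ≈ 1.1225e+6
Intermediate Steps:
a(d, r) = -9 + d (a(d, r) = -4 + (d - 5) = -4 + (-5 + d) = -9 + d)
q(f, W) = (-4 + W)/(1 + f)
((q(1, -1)*a(-2, 3))*(-9) + 1307)**2 = ((((-4 - 1)/(1 + 1))*(-9 - 2))*(-9) + 1307)**2 = (((-5/2)*(-11))*(-9) + 1307)**2 = ((((1/2)*(-5))*(-11))*(-9) + 1307)**2 = (-5/2*(-11)*(-9) + 1307)**2 = ((55/2)*(-9) + 1307)**2 = (-495/2 + 1307)**2 = (2119/2)**2 = 4490161/4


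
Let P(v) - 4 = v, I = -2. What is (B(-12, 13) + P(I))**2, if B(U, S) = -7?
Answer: 25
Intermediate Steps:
P(v) = 4 + v
(B(-12, 13) + P(I))**2 = (-7 + (4 - 2))**2 = (-7 + 2)**2 = (-5)**2 = 25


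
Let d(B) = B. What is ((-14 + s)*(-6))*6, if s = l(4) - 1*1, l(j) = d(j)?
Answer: 396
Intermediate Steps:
l(j) = j
s = 3 (s = 4 - 1*1 = 4 - 1 = 3)
((-14 + s)*(-6))*6 = ((-14 + 3)*(-6))*6 = -11*(-6)*6 = 66*6 = 396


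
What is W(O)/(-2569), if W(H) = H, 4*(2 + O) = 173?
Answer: -165/10276 ≈ -0.016057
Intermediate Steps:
O = 165/4 (O = -2 + (¼)*173 = -2 + 173/4 = 165/4 ≈ 41.250)
W(O)/(-2569) = (165/4)/(-2569) = (165/4)*(-1/2569) = -165/10276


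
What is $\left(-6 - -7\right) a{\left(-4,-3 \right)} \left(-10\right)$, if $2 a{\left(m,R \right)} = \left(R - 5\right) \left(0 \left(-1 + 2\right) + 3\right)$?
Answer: $120$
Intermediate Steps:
$a{\left(m,R \right)} = - \frac{15}{2} + \frac{3 R}{2}$ ($a{\left(m,R \right)} = \frac{\left(R - 5\right) \left(0 \left(-1 + 2\right) + 3\right)}{2} = \frac{\left(-5 + R\right) \left(0 \cdot 1 + 3\right)}{2} = \frac{\left(-5 + R\right) \left(0 + 3\right)}{2} = \frac{\left(-5 + R\right) 3}{2} = \frac{-15 + 3 R}{2} = - \frac{15}{2} + \frac{3 R}{2}$)
$\left(-6 - -7\right) a{\left(-4,-3 \right)} \left(-10\right) = \left(-6 - -7\right) \left(- \frac{15}{2} + \frac{3}{2} \left(-3\right)\right) \left(-10\right) = \left(-6 + 7\right) \left(- \frac{15}{2} - \frac{9}{2}\right) \left(-10\right) = 1 \left(-12\right) \left(-10\right) = \left(-12\right) \left(-10\right) = 120$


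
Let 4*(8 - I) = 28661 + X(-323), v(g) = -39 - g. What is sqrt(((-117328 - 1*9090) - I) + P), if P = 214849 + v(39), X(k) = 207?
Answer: 3*sqrt(10618) ≈ 309.13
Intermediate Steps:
I = -7209 (I = 8 - (28661 + 207)/4 = 8 - 1/4*28868 = 8 - 7217 = -7209)
P = 214771 (P = 214849 + (-39 - 1*39) = 214849 + (-39 - 39) = 214849 - 78 = 214771)
sqrt(((-117328 - 1*9090) - I) + P) = sqrt(((-117328 - 1*9090) - 1*(-7209)) + 214771) = sqrt(((-117328 - 9090) + 7209) + 214771) = sqrt((-126418 + 7209) + 214771) = sqrt(-119209 + 214771) = sqrt(95562) = 3*sqrt(10618)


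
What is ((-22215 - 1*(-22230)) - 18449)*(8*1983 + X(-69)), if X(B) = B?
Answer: -291165030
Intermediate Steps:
((-22215 - 1*(-22230)) - 18449)*(8*1983 + X(-69)) = ((-22215 - 1*(-22230)) - 18449)*(8*1983 - 69) = ((-22215 + 22230) - 18449)*(15864 - 69) = (15 - 18449)*15795 = -18434*15795 = -291165030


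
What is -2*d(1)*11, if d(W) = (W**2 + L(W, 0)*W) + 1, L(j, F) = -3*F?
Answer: -44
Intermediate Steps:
d(W) = 1 + W**2 (d(W) = (W**2 + (-3*0)*W) + 1 = (W**2 + 0*W) + 1 = (W**2 + 0) + 1 = W**2 + 1 = 1 + W**2)
-2*d(1)*11 = -2*(1 + 1**2)*11 = -2*(1 + 1)*11 = -2*2*11 = -4*11 = -44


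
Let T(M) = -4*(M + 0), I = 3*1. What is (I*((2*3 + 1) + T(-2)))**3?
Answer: 91125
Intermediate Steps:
I = 3
T(M) = -4*M
(I*((2*3 + 1) + T(-2)))**3 = (3*((2*3 + 1) - 4*(-2)))**3 = (3*((6 + 1) + 8))**3 = (3*(7 + 8))**3 = (3*15)**3 = 45**3 = 91125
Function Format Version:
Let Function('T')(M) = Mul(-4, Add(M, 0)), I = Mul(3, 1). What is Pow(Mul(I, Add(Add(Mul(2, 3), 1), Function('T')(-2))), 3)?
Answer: 91125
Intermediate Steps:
I = 3
Function('T')(M) = Mul(-4, M)
Pow(Mul(I, Add(Add(Mul(2, 3), 1), Function('T')(-2))), 3) = Pow(Mul(3, Add(Add(Mul(2, 3), 1), Mul(-4, -2))), 3) = Pow(Mul(3, Add(Add(6, 1), 8)), 3) = Pow(Mul(3, Add(7, 8)), 3) = Pow(Mul(3, 15), 3) = Pow(45, 3) = 91125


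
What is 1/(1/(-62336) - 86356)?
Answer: -62336/5383087617 ≈ -1.1580e-5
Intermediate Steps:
1/(1/(-62336) - 86356) = 1/(-1/62336 - 86356) = 1/(-5383087617/62336) = -62336/5383087617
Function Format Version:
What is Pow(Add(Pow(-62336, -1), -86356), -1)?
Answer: Rational(-62336, 5383087617) ≈ -1.1580e-5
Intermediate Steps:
Pow(Add(Pow(-62336, -1), -86356), -1) = Pow(Add(Rational(-1, 62336), -86356), -1) = Pow(Rational(-5383087617, 62336), -1) = Rational(-62336, 5383087617)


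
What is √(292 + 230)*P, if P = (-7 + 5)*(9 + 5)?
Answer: -84*√58 ≈ -639.72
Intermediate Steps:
P = -28 (P = -2*14 = -28)
√(292 + 230)*P = √(292 + 230)*(-28) = √522*(-28) = (3*√58)*(-28) = -84*√58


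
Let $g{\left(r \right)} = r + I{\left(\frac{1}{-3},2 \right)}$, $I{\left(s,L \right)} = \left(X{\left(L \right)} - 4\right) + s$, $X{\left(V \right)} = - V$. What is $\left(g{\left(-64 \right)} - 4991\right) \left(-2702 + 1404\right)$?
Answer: $\frac{19708832}{3} \approx 6.5696 \cdot 10^{6}$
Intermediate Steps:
$I{\left(s,L \right)} = -4 + s - L$ ($I{\left(s,L \right)} = \left(- L - 4\right) + s = \left(-4 - L\right) + s = -4 + s - L$)
$g{\left(r \right)} = - \frac{19}{3} + r$ ($g{\left(r \right)} = r - \left(6 + \frac{1}{3}\right) = r - \frac{19}{3} = - \frac{19}{3} + r$)
$\left(g{\left(-64 \right)} - 4991\right) \left(-2702 + 1404\right) = \left(\left(- \frac{19}{3} - 64\right) - 4991\right) \left(-2702 + 1404\right) = \left(- \frac{211}{3} - 4991\right) \left(-1298\right) = \left(- \frac{15184}{3}\right) \left(-1298\right) = \frac{19708832}{3}$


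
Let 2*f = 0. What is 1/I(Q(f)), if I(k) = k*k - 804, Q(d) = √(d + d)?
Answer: -1/804 ≈ -0.0012438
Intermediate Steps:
f = 0 (f = (½)*0 = 0)
Q(d) = √2*√d (Q(d) = √(2*d) = √2*√d)
I(k) = -804 + k² (I(k) = k² - 804 = -804 + k²)
1/I(Q(f)) = 1/(-804 + (√2*√0)²) = 1/(-804 + (√2*0)²) = 1/(-804 + 0²) = 1/(-804 + 0) = 1/(-804) = -1/804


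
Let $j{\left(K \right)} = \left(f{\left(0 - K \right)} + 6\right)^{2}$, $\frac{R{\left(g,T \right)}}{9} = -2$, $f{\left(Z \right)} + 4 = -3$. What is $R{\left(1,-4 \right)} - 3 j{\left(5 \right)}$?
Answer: $-21$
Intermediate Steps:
$f{\left(Z \right)} = -7$ ($f{\left(Z \right)} = -4 - 3 = -7$)
$R{\left(g,T \right)} = -18$ ($R{\left(g,T \right)} = 9 \left(-2\right) = -18$)
$j{\left(K \right)} = 1$ ($j{\left(K \right)} = \left(-7 + 6\right)^{2} = \left(-1\right)^{2} = 1$)
$R{\left(1,-4 \right)} - 3 j{\left(5 \right)} = -18 - 3 = -21$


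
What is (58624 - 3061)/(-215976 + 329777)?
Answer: 55563/113801 ≈ 0.48825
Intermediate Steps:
(58624 - 3061)/(-215976 + 329777) = 55563/113801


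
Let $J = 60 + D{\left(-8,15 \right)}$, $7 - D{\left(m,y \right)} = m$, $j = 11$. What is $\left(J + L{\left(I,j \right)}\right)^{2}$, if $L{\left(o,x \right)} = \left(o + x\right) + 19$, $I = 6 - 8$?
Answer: $10609$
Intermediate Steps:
$I = -2$
$D{\left(m,y \right)} = 7 - m$
$L{\left(o,x \right)} = 19 + o + x$
$J = 75$ ($J = 60 + \left(7 - -8\right) = 60 + \left(7 + 8\right) = 60 + 15 = 75$)
$\left(J + L{\left(I,j \right)}\right)^{2} = \left(75 + \left(19 - 2 + 11\right)\right)^{2} = \left(75 + 28\right)^{2} = 103^{2} = 10609$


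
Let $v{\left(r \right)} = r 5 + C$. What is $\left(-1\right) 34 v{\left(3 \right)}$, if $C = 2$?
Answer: $-578$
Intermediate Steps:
$v{\left(r \right)} = 2 + 5 r$ ($v{\left(r \right)} = r 5 + 2 = 5 r + 2 = 2 + 5 r$)
$\left(-1\right) 34 v{\left(3 \right)} = \left(-1\right) 34 \left(2 + 5 \cdot 3\right) = - 34 \left(2 + 15\right) = \left(-34\right) 17 = -578$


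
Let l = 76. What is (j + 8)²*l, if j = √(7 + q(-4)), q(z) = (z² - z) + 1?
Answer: 6992 + 2432*√7 ≈ 13426.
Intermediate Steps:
q(z) = 1 + z² - z
j = 2*√7 (j = √(7 + (1 + (-4)² - 1*(-4))) = √(7 + (1 + 16 + 4)) = √(7 + 21) = √28 = 2*√7 ≈ 5.2915)
(j + 8)²*l = (2*√7 + 8)²*76 = (8 + 2*√7)²*76 = 76*(8 + 2*√7)²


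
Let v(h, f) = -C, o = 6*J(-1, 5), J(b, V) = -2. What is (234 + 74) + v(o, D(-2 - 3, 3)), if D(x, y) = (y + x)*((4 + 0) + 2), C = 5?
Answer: 303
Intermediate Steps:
o = -12 (o = 6*(-2) = -12)
D(x, y) = 6*x + 6*y (D(x, y) = (x + y)*(4 + 2) = (x + y)*6 = 6*x + 6*y)
v(h, f) = -5 (v(h, f) = -1*5 = -5)
(234 + 74) + v(o, D(-2 - 3, 3)) = (234 + 74) - 5 = 308 - 5 = 303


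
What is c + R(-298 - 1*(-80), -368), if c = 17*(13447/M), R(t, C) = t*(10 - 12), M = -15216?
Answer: 6405577/15216 ≈ 420.98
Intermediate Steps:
R(t, C) = -2*t (R(t, C) = t*(-2) = -2*t)
c = -228599/15216 (c = 17*(13447/(-15216)) = 17*(13447*(-1/15216)) = 17*(-13447/15216) = -228599/15216 ≈ -15.024)
c + R(-298 - 1*(-80), -368) = -228599/15216 - 2*(-298 - 1*(-80)) = -228599/15216 - 2*(-298 + 80) = -228599/15216 - 2*(-218) = -228599/15216 + 436 = 6405577/15216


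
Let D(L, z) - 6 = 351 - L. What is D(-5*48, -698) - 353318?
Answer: -352721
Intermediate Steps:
D(L, z) = 357 - L (D(L, z) = 6 + (351 - L) = 357 - L)
D(-5*48, -698) - 353318 = (357 - (-5)*48) - 353318 = (357 - 1*(-240)) - 353318 = (357 + 240) - 353318 = 597 - 353318 = -352721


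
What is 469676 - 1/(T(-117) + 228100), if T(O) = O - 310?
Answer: 106932543947/227673 ≈ 4.6968e+5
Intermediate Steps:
T(O) = -310 + O
469676 - 1/(T(-117) + 228100) = 469676 - 1/((-310 - 117) + 228100) = 469676 - 1/(-427 + 228100) = 469676 - 1/227673 = 106932543947/227673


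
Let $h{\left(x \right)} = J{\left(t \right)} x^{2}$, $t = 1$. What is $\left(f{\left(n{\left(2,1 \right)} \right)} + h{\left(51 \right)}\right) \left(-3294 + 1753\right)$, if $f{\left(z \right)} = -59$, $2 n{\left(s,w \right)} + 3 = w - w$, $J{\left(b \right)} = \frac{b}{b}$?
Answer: $-3917222$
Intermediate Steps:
$J{\left(b \right)} = 1$
$n{\left(s,w \right)} = - \frac{3}{2}$ ($n{\left(s,w \right)} = - \frac{3}{2} + \frac{w - w}{2} = - \frac{3}{2} + \frac{1}{2} \cdot 0 = - \frac{3}{2} + 0 = - \frac{3}{2}$)
$h{\left(x \right)} = x^{2}$ ($h{\left(x \right)} = 1 x^{2} = x^{2}$)
$\left(f{\left(n{\left(2,1 \right)} \right)} + h{\left(51 \right)}\right) \left(-3294 + 1753\right) = \left(-59 + 51^{2}\right) \left(-3294 + 1753\right) = \left(-59 + 2601\right) \left(-1541\right) = 2542 \left(-1541\right) = -3917222$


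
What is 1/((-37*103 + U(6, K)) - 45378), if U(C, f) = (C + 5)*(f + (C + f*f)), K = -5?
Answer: -1/48903 ≈ -2.0449e-5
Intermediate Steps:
U(C, f) = (5 + C)*(C + f + f²) (U(C, f) = (5 + C)*(f + (C + f²)) = (5 + C)*(C + f + f²))
1/((-37*103 + U(6, K)) - 45378) = 1/((-37*103 + (6² + 5*6 + 5*(-5) + 5*(-5)² + 6*(-5) + 6*(-5)²)) - 45378) = 1/((-3811 + (36 + 30 - 25 + 5*25 - 30 + 6*25)) - 45378) = 1/((-3811 + (36 + 30 - 25 + 125 - 30 + 150)) - 45378) = 1/((-3811 + 286) - 45378) = 1/(-3525 - 45378) = 1/(-48903) = -1/48903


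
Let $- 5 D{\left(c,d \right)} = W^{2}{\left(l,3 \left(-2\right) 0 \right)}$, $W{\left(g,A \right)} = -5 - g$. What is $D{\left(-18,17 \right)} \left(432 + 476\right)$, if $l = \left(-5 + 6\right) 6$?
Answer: $- \frac{109868}{5} \approx -21974.0$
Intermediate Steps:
$l = 6$ ($l = 1 \cdot 6 = 6$)
$D{\left(c,d \right)} = - \frac{121}{5}$ ($D{\left(c,d \right)} = - \frac{\left(-5 - 6\right)^{2}}{5} = - \frac{\left(-11\right)^{2}}{5} = \left(- \frac{1}{5}\right) 121 = - \frac{121}{5}$)
$D{\left(-18,17 \right)} \left(432 + 476\right) = - \frac{121 \left(432 + 476\right)}{5} = \left(- \frac{121}{5}\right) 908 = - \frac{109868}{5}$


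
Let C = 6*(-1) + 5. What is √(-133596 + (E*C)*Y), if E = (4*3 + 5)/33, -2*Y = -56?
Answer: 2*I*√36375438/33 ≈ 365.53*I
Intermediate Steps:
Y = 28 (Y = -½*(-56) = 28)
E = 17/33 (E = (12 + 5)*(1/33) = 17*(1/33) = 17/33 ≈ 0.51515)
C = -1 (C = -6 + 5 = -1)
√(-133596 + (E*C)*Y) = √(-133596 + ((17/33)*(-1))*28) = √(-133596 - 17/33*28) = √(-133596 - 476/33) = √(-4409144/33) = 2*I*√36375438/33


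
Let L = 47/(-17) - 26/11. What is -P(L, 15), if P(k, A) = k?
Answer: 959/187 ≈ 5.1283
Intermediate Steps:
L = -959/187 (L = 47*(-1/17) - 26*1/11 = -47/17 - 26/11 = -959/187 ≈ -5.1283)
-P(L, 15) = -1*(-959/187) = 959/187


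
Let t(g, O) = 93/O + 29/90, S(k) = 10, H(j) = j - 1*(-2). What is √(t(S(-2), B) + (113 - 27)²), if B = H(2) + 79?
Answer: √45864884510/2490 ≈ 86.008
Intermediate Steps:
H(j) = 2 + j (H(j) = j + 2 = 2 + j)
B = 83 (B = (2 + 2) + 79 = 4 + 79 = 83)
t(g, O) = 29/90 + 93/O (t(g, O) = 93/O + 29*(1/90) = 93/O + 29/90 = 29/90 + 93/O)
√(t(S(-2), B) + (113 - 27)²) = √((29/90 + 93/83) + (113 - 27)²) = √((29/90 + 93*(1/83)) + 86²) = √((29/90 + 93/83) + 7396) = √(10777/7470 + 7396) = √(55258897/7470) = √45864884510/2490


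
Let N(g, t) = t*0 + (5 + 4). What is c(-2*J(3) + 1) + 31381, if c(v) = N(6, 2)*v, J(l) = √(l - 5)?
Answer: 31390 - 18*I*√2 ≈ 31390.0 - 25.456*I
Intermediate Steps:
J(l) = √(-5 + l)
N(g, t) = 9 (N(g, t) = 0 + 9 = 9)
c(v) = 9*v
c(-2*J(3) + 1) + 31381 = 9*(-2*√(-5 + 3) + 1) + 31381 = 9*(-2*I*√2 + 1) + 31381 = 9*(1 - 2*I*√2) + 31381 = (9 - 18*I*√2) + 31381 = 31390 - 18*I*√2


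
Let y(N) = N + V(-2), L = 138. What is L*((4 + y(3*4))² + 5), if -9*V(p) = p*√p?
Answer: 972118/27 + 2944*I*√2/3 ≈ 36004.0 + 1387.8*I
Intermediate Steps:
V(p) = -p^(3/2)/9 (V(p) = -p*√p/9 = -p^(3/2)/9)
y(N) = N + 2*I*√2/9 (y(N) = N - (-2)*I*√2/9 = N + 2*I*√2/9)
L*((4 + y(3*4))² + 5) = 138*((4 + (3*4 + 2*I*√2/9))² + 5) = 138*((4 + (12 + 2*I*√2/9))² + 5) = 138*((16 + 2*I*√2/9)² + 5) = 138*(5 + (16 + 2*I*√2/9)²) = 690 + 138*(16 + 2*I*√2/9)²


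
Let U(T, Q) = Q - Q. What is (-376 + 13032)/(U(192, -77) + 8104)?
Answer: 1582/1013 ≈ 1.5617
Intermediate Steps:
U(T, Q) = 0
(-376 + 13032)/(U(192, -77) + 8104) = (-376 + 13032)/(0 + 8104) = 12656/8104 = 12656*(1/8104) = 1582/1013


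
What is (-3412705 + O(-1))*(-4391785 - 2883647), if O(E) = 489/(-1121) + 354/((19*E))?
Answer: 1464913471511040/59 ≈ 2.4829e+13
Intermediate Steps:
O(E) = -489/1121 + 354/(19*E) (O(E) = 489*(-1/1121) + 354*(1/(19*E)) = -489/1121 + 354/(19*E))
(-3412705 + O(-1))*(-4391785 - 2883647) = (-3412705 + (3/1121)*(6962 - 163*(-1))/(-1))*(-4391785 - 2883647) = (-3412705 + (3/1121)*(-1)*(6962 + 163))*(-7275432) = (-3412705 + (3/1121)*(-1)*7125)*(-7275432) = (-3412705 - 1125/59)*(-7275432) = -201350720/59*(-7275432) = 1464913471511040/59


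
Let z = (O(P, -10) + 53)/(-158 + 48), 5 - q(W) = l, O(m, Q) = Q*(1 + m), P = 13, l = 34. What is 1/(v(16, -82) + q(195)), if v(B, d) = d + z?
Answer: -110/12123 ≈ -0.0090737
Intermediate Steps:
q(W) = -29 (q(W) = 5 - 1*34 = 5 - 34 = -29)
z = 87/110 (z = (-10*(1 + 13) + 53)/(-158 + 48) = (-10*14 + 53)/(-110) = (-140 + 53)*(-1/110) = -87*(-1/110) = 87/110 ≈ 0.79091)
v(B, d) = 87/110 + d (v(B, d) = d + 87/110 = 87/110 + d)
1/(v(16, -82) + q(195)) = 1/((87/110 - 82) - 29) = 1/(-8933/110 - 29) = 1/(-12123/110) = -110/12123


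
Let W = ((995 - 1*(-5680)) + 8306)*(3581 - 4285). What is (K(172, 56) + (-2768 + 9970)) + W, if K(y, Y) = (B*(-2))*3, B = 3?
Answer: -10539440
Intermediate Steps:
W = -10546624 (W = ((995 + 5680) + 8306)*(-704) = (6675 + 8306)*(-704) = 14981*(-704) = -10546624)
K(y, Y) = -18 (K(y, Y) = (3*(-2))*3 = -6*3 = -18)
(K(172, 56) + (-2768 + 9970)) + W = (-18 + (-2768 + 9970)) - 10546624 = (-18 + 7202) - 10546624 = 7184 - 10546624 = -10539440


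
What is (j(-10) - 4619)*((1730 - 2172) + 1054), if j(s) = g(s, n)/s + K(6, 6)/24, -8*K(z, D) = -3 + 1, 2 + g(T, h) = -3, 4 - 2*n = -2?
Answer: -22612125/8 ≈ -2.8265e+6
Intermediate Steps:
n = 3 (n = 2 - ½*(-2) = 2 + 1 = 3)
g(T, h) = -5 (g(T, h) = -2 - 3 = -5)
K(z, D) = ¼ (K(z, D) = -(-3 + 1)/8 = -⅛*(-2) = ¼)
j(s) = 1/96 - 5/s (j(s) = -5/s + (¼)/24 = -5/s + (¼)*(1/24) = -5/s + 1/96 = 1/96 - 5/s)
(j(-10) - 4619)*((1730 - 2172) + 1054) = ((1/96)*(-480 - 10)/(-10) - 4619)*((1730 - 2172) + 1054) = ((1/96)*(-⅒)*(-490) - 4619)*(-442 + 1054) = (49/96 - 4619)*612 = -443375/96*612 = -22612125/8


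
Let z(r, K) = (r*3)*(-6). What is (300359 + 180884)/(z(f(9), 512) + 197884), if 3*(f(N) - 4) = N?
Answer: 481243/197758 ≈ 2.4335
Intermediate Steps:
f(N) = 4 + N/3
z(r, K) = -18*r (z(r, K) = (3*r)*(-6) = -18*r)
(300359 + 180884)/(z(f(9), 512) + 197884) = (300359 + 180884)/(-18*(4 + (⅓)*9) + 197884) = 481243/(-18*(4 + 3) + 197884) = 481243/(-18*7 + 197884) = 481243/(-126 + 197884) = 481243/197758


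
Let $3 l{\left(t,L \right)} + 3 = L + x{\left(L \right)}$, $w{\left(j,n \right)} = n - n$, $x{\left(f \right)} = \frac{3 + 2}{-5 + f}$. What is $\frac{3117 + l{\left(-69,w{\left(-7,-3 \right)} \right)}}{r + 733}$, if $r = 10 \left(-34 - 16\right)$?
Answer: $\frac{9347}{699} \approx 13.372$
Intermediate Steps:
$x{\left(f \right)} = \frac{5}{-5 + f}$
$w{\left(j,n \right)} = 0$
$r = -500$ ($r = 10 \left(-50\right) = -500$)
$l{\left(t,L \right)} = -1 + \frac{L}{3} + \frac{5}{3 \left(-5 + L\right)}$ ($l{\left(t,L \right)} = -1 + \frac{L + \frac{5}{-5 + L}}{3} = -1 + \left(\frac{L}{3} + \frac{5}{3 \left(-5 + L\right)}\right) = -1 + \frac{L}{3} + \frac{5}{3 \left(-5 + L\right)}$)
$\frac{3117 + l{\left(-69,w{\left(-7,-3 \right)} \right)}}{r + 733} = \frac{3117 + \frac{5 + \left(-5 + 0\right) \left(-3 + 0\right)}{3 \left(-5 + 0\right)}}{-500 + 733} = \frac{3117 + \frac{5 - -15}{3 \left(-5\right)}}{233} = \left(3117 + \frac{1}{3} \left(- \frac{1}{5}\right) \left(5 + 15\right)\right) \frac{1}{233} = \left(3117 + \frac{1}{3} \left(- \frac{1}{5}\right) 20\right) \frac{1}{233} = \left(3117 - \frac{4}{3}\right) \frac{1}{233} = \frac{9347}{3} \cdot \frac{1}{233} = \frac{9347}{699}$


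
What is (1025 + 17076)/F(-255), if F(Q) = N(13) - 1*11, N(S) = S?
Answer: 18101/2 ≈ 9050.5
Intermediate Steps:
F(Q) = 2 (F(Q) = 13 - 1*11 = 13 - 11 = 2)
(1025 + 17076)/F(-255) = (1025 + 17076)/2 = 18101*(½) = 18101/2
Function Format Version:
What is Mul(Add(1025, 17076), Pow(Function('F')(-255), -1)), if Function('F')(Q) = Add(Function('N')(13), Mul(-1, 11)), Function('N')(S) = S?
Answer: Rational(18101, 2) ≈ 9050.5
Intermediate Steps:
Function('F')(Q) = 2 (Function('F')(Q) = Add(13, Mul(-1, 11)) = Add(13, -11) = 2)
Mul(Add(1025, 17076), Pow(Function('F')(-255), -1)) = Mul(Add(1025, 17076), Pow(2, -1)) = Mul(18101, Rational(1, 2)) = Rational(18101, 2)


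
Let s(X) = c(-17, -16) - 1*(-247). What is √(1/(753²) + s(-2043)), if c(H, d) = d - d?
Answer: 2*√35012806/753 ≈ 15.716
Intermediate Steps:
c(H, d) = 0
s(X) = 247 (s(X) = 0 - 1*(-247) = 0 + 247 = 247)
√(1/(753²) + s(-2043)) = √(1/(753²) + 247) = √(1/567009 + 247) = √(140051224/567009) = 2*√35012806/753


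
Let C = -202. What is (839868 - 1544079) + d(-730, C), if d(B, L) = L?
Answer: -704413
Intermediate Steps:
(839868 - 1544079) + d(-730, C) = (839868 - 1544079) - 202 = -704211 - 202 = -704413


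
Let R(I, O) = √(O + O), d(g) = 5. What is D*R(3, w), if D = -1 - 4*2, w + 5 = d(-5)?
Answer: 0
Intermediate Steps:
w = 0 (w = -5 + 5 = 0)
R(I, O) = √2*√O (R(I, O) = √(2*O) = √2*√O)
D = -9 (D = -1 - 8 = -9)
D*R(3, w) = -9*√2*√0 = -9*√2*0 = -9*0 = 0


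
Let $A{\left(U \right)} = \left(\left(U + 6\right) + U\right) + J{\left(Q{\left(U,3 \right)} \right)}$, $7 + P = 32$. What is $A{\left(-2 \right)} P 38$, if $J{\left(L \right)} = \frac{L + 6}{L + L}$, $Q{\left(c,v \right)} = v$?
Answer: $3325$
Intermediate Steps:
$P = 25$ ($P = -7 + 32 = 25$)
$J{\left(L \right)} = \frac{6 + L}{2 L}$
$A{\left(U \right)} = \frac{15}{2} + 2 U$ ($A{\left(U \right)} = \left(\left(U + 6\right) + U\right) + \frac{6 + 3}{2 \cdot 3} = \left(\left(6 + U\right) + U\right) + \frac{1}{2} \cdot \frac{1}{3} \cdot 9 = \left(6 + 2 U\right) + \frac{3}{2} = \frac{15}{2} + 2 U$)
$A{\left(-2 \right)} P 38 = \left(\frac{15}{2} + 2 \left(-2\right)\right) 25 \cdot 38 = \left(\frac{15}{2} - 4\right) 25 \cdot 38 = \frac{7}{2} \cdot 25 \cdot 38 = \frac{175}{2} \cdot 38 = 3325$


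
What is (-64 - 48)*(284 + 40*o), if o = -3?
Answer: -18368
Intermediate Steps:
(-64 - 48)*(284 + 40*o) = (-64 - 48)*(284 + 40*(-3)) = -112*(284 - 120) = -112*164 = -18368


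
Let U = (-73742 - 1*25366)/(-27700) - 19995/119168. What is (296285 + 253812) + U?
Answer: 453963982284961/825238400 ≈ 5.5010e+5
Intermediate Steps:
U = 2814160161/825238400 (U = (-73742 - 25366)*(-1/27700) - 19995*1/119168 = -99108*(-1/27700) - 19995/119168 = 24777/6925 - 19995/119168 = 2814160161/825238400 ≈ 3.4101)
(296285 + 253812) + U = (296285 + 253812) + 2814160161/825238400 = 550097 + 2814160161/825238400 = 453963982284961/825238400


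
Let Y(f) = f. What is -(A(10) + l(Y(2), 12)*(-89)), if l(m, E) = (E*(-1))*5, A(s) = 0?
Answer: -5340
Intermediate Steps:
l(m, E) = -5*E (l(m, E) = -E*5 = -5*E)
-(A(10) + l(Y(2), 12)*(-89)) = -(0 - 5*12*(-89)) = -(0 - 60*(-89)) = -(0 + 5340) = -1*5340 = -5340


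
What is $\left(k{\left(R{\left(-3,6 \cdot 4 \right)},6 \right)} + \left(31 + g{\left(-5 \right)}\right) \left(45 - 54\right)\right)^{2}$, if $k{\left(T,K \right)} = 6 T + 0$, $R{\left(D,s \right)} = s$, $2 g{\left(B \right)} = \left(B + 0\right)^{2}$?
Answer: $\frac{245025}{4} \approx 61256.0$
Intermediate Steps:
$g{\left(B \right)} = \frac{B^{2}}{2}$ ($g{\left(B \right)} = \frac{\left(B + 0\right)^{2}}{2} = \frac{B^{2}}{2}$)
$k{\left(T,K \right)} = 6 T$
$\left(k{\left(R{\left(-3,6 \cdot 4 \right)},6 \right)} + \left(31 + g{\left(-5 \right)}\right) \left(45 - 54\right)\right)^{2} = \left(6 \cdot 6 \cdot 4 + \left(31 + \frac{\left(-5\right)^{2}}{2}\right) \left(45 - 54\right)\right)^{2} = \left(6 \cdot 24 + \left(31 + \frac{1}{2} \cdot 25\right) \left(-9\right)\right)^{2} = \left(144 + \left(31 + \frac{25}{2}\right) \left(-9\right)\right)^{2} = \left(144 + \frac{87}{2} \left(-9\right)\right)^{2} = \left(144 - \frac{783}{2}\right)^{2} = \left(- \frac{495}{2}\right)^{2} = \frac{245025}{4}$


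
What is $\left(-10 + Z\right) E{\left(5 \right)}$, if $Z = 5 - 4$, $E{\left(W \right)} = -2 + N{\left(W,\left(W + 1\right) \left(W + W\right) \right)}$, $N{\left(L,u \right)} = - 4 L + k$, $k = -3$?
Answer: $225$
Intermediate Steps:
$N{\left(L,u \right)} = -3 - 4 L$ ($N{\left(L,u \right)} = - 4 L - 3 = -3 - 4 L$)
$E{\left(W \right)} = -5 - 4 W$ ($E{\left(W \right)} = -2 - \left(3 + 4 W\right) = -5 - 4 W$)
$Z = 1$ ($Z = 5 - 4 = 1$)
$\left(-10 + Z\right) E{\left(5 \right)} = \left(-10 + 1\right) \left(-5 - 20\right) = - 9 \left(-5 - 20\right) = \left(-9\right) \left(-25\right) = 225$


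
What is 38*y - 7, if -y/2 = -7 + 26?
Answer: -1451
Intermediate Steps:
y = -38 (y = -2*(-7 + 26) = -2*19 = -38)
38*y - 7 = 38*(-38) - 7 = -1444 - 7 = -1451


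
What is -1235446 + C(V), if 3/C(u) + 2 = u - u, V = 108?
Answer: -2470895/2 ≈ -1.2354e+6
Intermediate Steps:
C(u) = -3/2 (C(u) = 3/(-2 + (u - u)) = 3/(-2 + 0) = 3/(-2) = 3*(-½) = -3/2)
-1235446 + C(V) = -1235446 - 3/2 = -2470895/2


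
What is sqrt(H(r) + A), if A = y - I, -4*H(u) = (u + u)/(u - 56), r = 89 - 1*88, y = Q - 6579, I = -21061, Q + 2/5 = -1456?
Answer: sqrt(157609870)/110 ≈ 114.13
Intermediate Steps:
Q = -7282/5 (Q = -2/5 - 1456 = -7282/5 ≈ -1456.4)
y = -40177/5 (y = -7282/5 - 6579 = -40177/5 ≈ -8035.4)
r = 1 (r = 89 - 88 = 1)
H(u) = -u/(2*(-56 + u)) (H(u) = -(u + u)/(4*(u - 56)) = -2*u/(4*(-56 + u)) = -u/(2*(-56 + u)))
A = 65128/5 (A = -40177/5 - 1*(-21061) = -40177/5 + 21061 = 65128/5 ≈ 13026.)
sqrt(H(r) + A) = sqrt(-1*1/(-112 + 2*1) + 65128/5) = sqrt(-1*1/(-112 + 2) + 65128/5) = sqrt(-1*1/(-110) + 65128/5) = sqrt(-1*1*(-1/110) + 65128/5) = sqrt(1/110 + 65128/5) = sqrt(1432817/110) = sqrt(157609870)/110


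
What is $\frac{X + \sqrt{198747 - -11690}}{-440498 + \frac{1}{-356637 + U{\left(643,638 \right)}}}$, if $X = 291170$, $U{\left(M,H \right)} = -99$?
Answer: $- \frac{103870821120}{157141494529} - \frac{356736 \sqrt{210437}}{157141494529} \approx -0.66204$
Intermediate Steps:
$\frac{X + \sqrt{198747 - -11690}}{-440498 + \frac{1}{-356637 + U{\left(643,638 \right)}}} = \frac{291170 + \sqrt{198747 - -11690}}{-440498 + \frac{1}{-356637 - 99}} = \frac{291170 + \sqrt{198747 + \left(-5617 + 17307\right)}}{-440498 + \frac{1}{-356736}} = \frac{291170 + \sqrt{198747 + 11690}}{-440498 - \frac{1}{356736}} = \frac{291170 + \sqrt{210437}}{- \frac{157141494529}{356736}} = \left(291170 + \sqrt{210437}\right) \left(- \frac{356736}{157141494529}\right) = - \frac{103870821120}{157141494529} - \frac{356736 \sqrt{210437}}{157141494529}$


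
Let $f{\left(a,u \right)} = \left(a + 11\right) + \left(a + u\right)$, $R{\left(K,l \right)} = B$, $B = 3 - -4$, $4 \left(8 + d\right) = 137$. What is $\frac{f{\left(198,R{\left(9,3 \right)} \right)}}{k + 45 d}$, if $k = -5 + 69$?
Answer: $\frac{1656}{4981} \approx 0.33246$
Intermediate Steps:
$d = \frac{105}{4}$ ($d = -8 + \frac{1}{4} \cdot 137 = -8 + \frac{137}{4} = \frac{105}{4} \approx 26.25$)
$B = 7$ ($B = 3 + 4 = 7$)
$R{\left(K,l \right)} = 7$
$f{\left(a,u \right)} = 11 + u + 2 a$ ($f{\left(a,u \right)} = \left(11 + a\right) + \left(a + u\right) = 11 + u + 2 a$)
$k = 64$
$\frac{f{\left(198,R{\left(9,3 \right)} \right)}}{k + 45 d} = \frac{11 + 7 + 2 \cdot 198}{64 + 45 \cdot \frac{105}{4}} = \frac{11 + 7 + 396}{64 + \frac{4725}{4}} = \frac{414}{\frac{4981}{4}} = 414 \cdot \frac{4}{4981} = \frac{1656}{4981}$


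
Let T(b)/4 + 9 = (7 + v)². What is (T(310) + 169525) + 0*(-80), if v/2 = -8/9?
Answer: 13737445/81 ≈ 1.6960e+5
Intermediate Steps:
v = -16/9 (v = 2*(-8/9) = -16/9 ≈ -1.7778)
T(b) = 5920/81 (T(b) = -36 + 4*(7 - 16/9)² = -36 + 4*(47/9)² = -36 + 4*(2209/81) = -36 + 8836/81 = 5920/81)
(T(310) + 169525) + 0*(-80) = (5920/81 + 169525) + 0*(-80) = 13737445/81 + 0 = 13737445/81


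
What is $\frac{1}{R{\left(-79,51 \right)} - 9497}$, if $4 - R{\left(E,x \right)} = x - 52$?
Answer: $- \frac{1}{9492} \approx -0.00010535$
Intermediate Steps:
$R{\left(E,x \right)} = 56 - x$ ($R{\left(E,x \right)} = 4 - \left(x - 52\right) = 4 - \left(-52 + x\right) = 56 - x$)
$\frac{1}{R{\left(-79,51 \right)} - 9497} = \frac{1}{\left(56 - 51\right) - 9497} = \frac{1}{5 - 9497} = \frac{1}{-9492} = - \frac{1}{9492}$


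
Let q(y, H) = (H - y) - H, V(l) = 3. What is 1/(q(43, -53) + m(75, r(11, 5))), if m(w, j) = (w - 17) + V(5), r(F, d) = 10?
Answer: 1/18 ≈ 0.055556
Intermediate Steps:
m(w, j) = -14 + w (m(w, j) = (w - 17) + 3 = (-17 + w) + 3 = -14 + w)
q(y, H) = -y
1/(q(43, -53) + m(75, r(11, 5))) = 1/(-1*43 + (-14 + 75)) = 1/(-43 + 61) = 1/18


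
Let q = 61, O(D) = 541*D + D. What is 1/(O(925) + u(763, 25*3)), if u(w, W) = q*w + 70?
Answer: 1/547963 ≈ 1.8249e-6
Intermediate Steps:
O(D) = 542*D
u(w, W) = 70 + 61*w (u(w, W) = 61*w + 70 = 70 + 61*w)
1/(O(925) + u(763, 25*3)) = 1/(542*925 + (70 + 61*763)) = 1/(501350 + (70 + 46543)) = 1/(501350 + 46613) = 1/547963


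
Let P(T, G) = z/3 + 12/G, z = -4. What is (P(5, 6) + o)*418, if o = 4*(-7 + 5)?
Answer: -9196/3 ≈ -3065.3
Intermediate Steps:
o = -8 (o = 4*(-2) = -8)
P(T, G) = -4/3 + 12/G
(P(5, 6) + o)*418 = ((-4/3 + 12/6) - 8)*418 = ((-4/3 + 12*(⅙)) - 8)*418 = ((-4/3 + 2) - 8)*418 = (⅔ - 8)*418 = -22/3*418 = -9196/3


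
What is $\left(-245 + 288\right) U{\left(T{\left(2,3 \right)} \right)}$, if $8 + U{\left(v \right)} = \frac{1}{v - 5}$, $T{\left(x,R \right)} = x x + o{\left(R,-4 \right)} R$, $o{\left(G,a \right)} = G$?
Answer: $- \frac{2709}{8} \approx -338.63$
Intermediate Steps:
$T{\left(x,R \right)} = R^{2} + x^{2}$ ($T{\left(x,R \right)} = x x + R R = x^{2} + R^{2} = R^{2} + x^{2}$)
$U{\left(v \right)} = -8 + \frac{1}{-5 + v}$ ($U{\left(v \right)} = -8 + \frac{1}{v - 5} = -8 + \frac{1}{-5 + v}$)
$\left(-245 + 288\right) U{\left(T{\left(2,3 \right)} \right)} = \left(-245 + 288\right) \frac{41 - 8 \left(3^{2} + 2^{2}\right)}{-5 + \left(3^{2} + 2^{2}\right)} = 43 \frac{41 - 8 \left(9 + 4\right)}{-5 + \left(9 + 4\right)} = 43 \frac{41 - 104}{-5 + 13} = 43 \frac{41 - 104}{8} = 43 \cdot \frac{1}{8} \left(-63\right) = 43 \left(- \frac{63}{8}\right) = - \frac{2709}{8}$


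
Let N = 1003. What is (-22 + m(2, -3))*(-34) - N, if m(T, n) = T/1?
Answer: -323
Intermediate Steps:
m(T, n) = T (m(T, n) = T*1 = T)
(-22 + m(2, -3))*(-34) - N = (-22 + 2)*(-34) - 1*1003 = -20*(-34) - 1003 = 680 - 1003 = -323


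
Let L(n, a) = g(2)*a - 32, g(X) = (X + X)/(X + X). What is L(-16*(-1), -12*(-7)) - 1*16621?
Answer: -16569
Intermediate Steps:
g(X) = 1 (g(X) = (2*X)/((2*X)) = (2*X)*(1/(2*X)) = 1)
L(n, a) = -32 + a (L(n, a) = 1*a - 32 = a - 32 = -32 + a)
L(-16*(-1), -12*(-7)) - 1*16621 = (-32 - 12*(-7)) - 1*16621 = (-32 + 84) - 16621 = 52 - 16621 = -16569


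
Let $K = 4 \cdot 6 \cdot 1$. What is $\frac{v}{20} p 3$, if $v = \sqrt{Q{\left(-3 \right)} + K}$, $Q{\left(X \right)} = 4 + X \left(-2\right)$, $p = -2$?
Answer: $- \frac{3 \sqrt{34}}{10} \approx -1.7493$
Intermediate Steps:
$K = 24$ ($K = 24 \cdot 1 = 24$)
$Q{\left(X \right)} = 4 - 2 X$
$v = \sqrt{34}$ ($v = \sqrt{\left(4 - -6\right) + 24} = \sqrt{\left(4 + 6\right) + 24} = \sqrt{10 + 24} = \sqrt{34} \approx 5.8309$)
$\frac{v}{20} p 3 = \frac{\sqrt{34}}{20} \left(-2\right) 3 = - \frac{\sqrt{34}}{10} \cdot 3 = - \frac{3 \sqrt{34}}{10}$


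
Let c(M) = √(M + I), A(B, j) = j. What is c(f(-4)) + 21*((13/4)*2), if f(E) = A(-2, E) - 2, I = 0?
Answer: 273/2 + I*√6 ≈ 136.5 + 2.4495*I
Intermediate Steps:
f(E) = -2 + E (f(E) = E - 2 = -2 + E)
c(M) = √M (c(M) = √(M + 0) = √M)
c(f(-4)) + 21*((13/4)*2) = √(-2 - 4) + 21*((13/4)*2) = √(-6) + 21*((13*(¼))*2) = I*√6 + 21*((13/4)*2) = I*√6 + 21*(13/2) = I*√6 + 273/2 = 273/2 + I*√6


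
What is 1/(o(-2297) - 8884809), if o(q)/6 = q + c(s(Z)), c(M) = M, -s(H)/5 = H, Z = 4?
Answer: -1/8898711 ≈ -1.1238e-7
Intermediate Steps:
s(H) = -5*H
o(q) = -120 + 6*q (o(q) = 6*(q - 5*4) = 6*(q - 20) = 6*(-20 + q) = -120 + 6*q)
1/(o(-2297) - 8884809) = 1/((-120 + 6*(-2297)) - 8884809) = 1/((-120 - 13782) - 8884809) = 1/(-13902 - 8884809) = 1/(-8898711) = -1/8898711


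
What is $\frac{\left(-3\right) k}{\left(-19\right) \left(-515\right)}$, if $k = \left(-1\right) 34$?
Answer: $\frac{102}{9785} \approx 0.010424$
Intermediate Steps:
$k = -34$
$\frac{\left(-3\right) k}{\left(-19\right) \left(-515\right)} = \frac{\left(-3\right) \left(-34\right)}{\left(-19\right) \left(-515\right)} = \frac{102}{9785}$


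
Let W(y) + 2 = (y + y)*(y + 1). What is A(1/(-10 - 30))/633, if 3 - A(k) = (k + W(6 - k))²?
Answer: -4367422201/405120000 ≈ -10.781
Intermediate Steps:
W(y) = -2 + 2*y*(1 + y) (W(y) = -2 + (y + y)*(y + 1) = -2 + (2*y)*(1 + y) = -2 + 2*y*(1 + y))
A(k) = 3 - (10 - k + 2*(6 - k)²)² (A(k) = 3 - (k + (-2 + 2*(6 - k) + 2*(6 - k)²))² = 3 - (k + (-2 + (12 - 2*k) + 2*(6 - k)²))² = 3 - (k + (10 - 2*k + 2*(6 - k)²))² = 3 - (10 - k + 2*(6 - k)²)²)
A(1/(-10 - 30))/633 = (3 - (10 - 1/(-10 - 30) + 2*(-6 + 1/(-10 - 30))²)²)/633 = (3 - (10 - 1/(-40) + 2*(-6 + 1/(-40))²)²)*(1/633) = (3 - (10 - 1*(-1/40) + 2*(-6 - 1/40)²)²)*(1/633) = (3 - (10 + 1/40 + 2*(-241/40)²)²)*(1/633) = (3 - (10 + 1/40 + 2*(58081/1600))²)*(1/633) = (3 - (10 + 1/40 + 58081/800)²)*(1/633) = (3 - (66101/800)²)*(1/633) = (3 - 1*4369342201/640000)*(1/633) = (3 - 4369342201/640000)*(1/633) = -4367422201/640000*1/633 = -4367422201/405120000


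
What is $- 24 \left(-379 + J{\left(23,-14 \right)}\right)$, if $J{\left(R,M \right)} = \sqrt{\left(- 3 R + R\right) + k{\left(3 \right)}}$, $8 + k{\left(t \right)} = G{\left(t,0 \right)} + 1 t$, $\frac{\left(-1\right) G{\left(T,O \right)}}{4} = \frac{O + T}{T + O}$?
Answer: $9096 - 24 i \sqrt{55} \approx 9096.0 - 177.99 i$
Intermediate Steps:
$G{\left(T,O \right)} = -4$ ($G{\left(T,O \right)} = - 4 \frac{O + T}{T + O} = - 4 \frac{O + T}{O + T} = \left(-4\right) 1 = -4$)
$k{\left(t \right)} = -12 + t$ ($k{\left(t \right)} = -8 + \left(-4 + 1 t\right) = -8 + \left(-4 + t\right) = -12 + t$)
$J{\left(R,M \right)} = \sqrt{-9 - 2 R}$ ($J{\left(R,M \right)} = \sqrt{\left(- 3 R + R\right) + \left(-12 + 3\right)} = \sqrt{- 2 R - 9} = \sqrt{-9 - 2 R}$)
$- 24 \left(-379 + J{\left(23,-14 \right)}\right) = - 24 \left(-379 + \sqrt{-9 - 46}\right) = - 24 \left(-379 + \sqrt{-55}\right) = - 24 \left(-379 + i \sqrt{55}\right) = 9096 - 24 i \sqrt{55}$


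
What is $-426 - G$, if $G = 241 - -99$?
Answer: $-766$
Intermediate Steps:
$G = 340$ ($G = 241 + 99 = 340$)
$-426 - G = -426 - 340 = -766$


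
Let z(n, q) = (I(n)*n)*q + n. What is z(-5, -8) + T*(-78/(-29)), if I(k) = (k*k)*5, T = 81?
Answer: 151173/29 ≈ 5212.9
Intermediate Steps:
I(k) = 5*k² (I(k) = k²*5 = 5*k²)
z(n, q) = n + 5*q*n³ (z(n, q) = ((5*n²)*n)*q + n = (5*n³)*q + n = 5*q*n³ + n = n + 5*q*n³)
z(-5, -8) + T*(-78/(-29)) = (-5 + 5*(-8)*(-5)³) + 81*(-78/(-29)) = (-5 + 5*(-8)*(-125)) + 81*(-78*(-1/29)) = (-5 + 5000) + 81*(78/29) = 4995 + 6318/29 = 151173/29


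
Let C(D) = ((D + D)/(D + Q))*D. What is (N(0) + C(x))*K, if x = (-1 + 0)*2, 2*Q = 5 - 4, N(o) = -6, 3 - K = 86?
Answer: 2822/3 ≈ 940.67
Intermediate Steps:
K = -83 (K = 3 - 1*86 = 3 - 86 = -83)
Q = 1/2 (Q = (5 - 4)/2 = (1/2)*1 = 1/2 ≈ 0.50000)
x = -2 (x = -1*2 = -2)
C(D) = 2*D**2/(1/2 + D) (C(D) = ((D + D)/(D + 1/2))*D = ((2*D)/(1/2 + D))*D = (2*D/(1/2 + D))*D = 2*D**2/(1/2 + D))
(N(0) + C(x))*K = (-6 + 4*(-2)**2/(1 + 2*(-2)))*(-83) = (-6 + 4*4/(1 - 4))*(-83) = (-6 + 4*4/(-3))*(-83) = (-6 + 4*4*(-1/3))*(-83) = (-6 - 16/3)*(-83) = -34/3*(-83) = 2822/3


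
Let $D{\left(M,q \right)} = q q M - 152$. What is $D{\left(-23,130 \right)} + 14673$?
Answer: $-374179$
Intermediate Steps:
$D{\left(M,q \right)} = -152 + M q^{2}$ ($D{\left(M,q \right)} = q^{2} M - 152 = M q^{2} - 152 = -152 + M q^{2}$)
$D{\left(-23,130 \right)} + 14673 = \left(-152 - 23 \cdot 130^{2}\right) + 14673 = \left(-152 - 388700\right) + 14673 = -388852 + 14673 = -374179$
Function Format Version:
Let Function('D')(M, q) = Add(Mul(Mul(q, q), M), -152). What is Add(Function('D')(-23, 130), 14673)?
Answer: -374179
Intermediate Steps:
Function('D')(M, q) = Add(-152, Mul(M, Pow(q, 2))) (Function('D')(M, q) = Add(Mul(Pow(q, 2), M), -152) = Add(Mul(M, Pow(q, 2)), -152) = Add(-152, Mul(M, Pow(q, 2))))
Add(Function('D')(-23, 130), 14673) = Add(Add(-152, Mul(-23, Pow(130, 2))), 14673) = Add(Add(-152, Mul(-23, 16900)), 14673) = Add(Add(-152, -388700), 14673) = Add(-388852, 14673) = -374179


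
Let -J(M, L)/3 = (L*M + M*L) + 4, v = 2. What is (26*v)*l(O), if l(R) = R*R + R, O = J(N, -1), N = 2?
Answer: 0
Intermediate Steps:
J(M, L) = -12 - 6*L*M (J(M, L) = -3*((L*M + M*L) + 4) = -3*((L*M + L*M) + 4) = -3*(2*L*M + 4) = -3*(4 + 2*L*M) = -12 - 6*L*M)
O = 0 (O = -12 - 6*(-1)*2 = -12 + 12 = 0)
l(R) = R + R**2 (l(R) = R**2 + R = R + R**2)
(26*v)*l(O) = (26*2)*(0*(1 + 0)) = 52*(0*1) = 52*0 = 0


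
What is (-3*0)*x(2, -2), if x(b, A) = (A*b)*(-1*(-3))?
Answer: 0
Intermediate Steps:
x(b, A) = 3*A*b (x(b, A) = (A*b)*3 = 3*A*b)
(-3*0)*x(2, -2) = (-3*0)*(3*(-2)*2) = 0*(-12) = 0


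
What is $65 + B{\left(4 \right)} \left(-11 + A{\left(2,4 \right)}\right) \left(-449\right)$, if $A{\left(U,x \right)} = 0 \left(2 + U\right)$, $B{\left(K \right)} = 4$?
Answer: $19821$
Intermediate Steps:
$A{\left(U,x \right)} = 0$
$65 + B{\left(4 \right)} \left(-11 + A{\left(2,4 \right)}\right) \left(-449\right) = 65 + 4 \left(-11 + 0\right) \left(-449\right) = 65 + 4 \left(-11\right) \left(-449\right) = 65 - -19756 = 65 + 19756 = 19821$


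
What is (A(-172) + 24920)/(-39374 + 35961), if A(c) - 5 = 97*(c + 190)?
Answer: -26671/3413 ≈ -7.8145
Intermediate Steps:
A(c) = 18435 + 97*c (A(c) = 5 + 97*(c + 190) = 5 + 97*(190 + c) = 5 + (18430 + 97*c) = 18435 + 97*c)
(A(-172) + 24920)/(-39374 + 35961) = ((18435 + 97*(-172)) + 24920)/(-39374 + 35961) = ((18435 - 16684) + 24920)/(-3413) = (1751 + 24920)*(-1/3413) = 26671*(-1/3413) = -26671/3413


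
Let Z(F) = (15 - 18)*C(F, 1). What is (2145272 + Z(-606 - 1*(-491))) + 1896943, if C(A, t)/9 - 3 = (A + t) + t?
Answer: 4045185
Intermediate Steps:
C(A, t) = 27 + 9*A + 18*t (C(A, t) = 27 + 9*((A + t) + t) = 27 + 9*(A + 2*t) = 27 + (9*A + 18*t) = 27 + 9*A + 18*t)
Z(F) = -135 - 27*F (Z(F) = (15 - 18)*(27 + 9*F + 18*1) = -3*(27 + 9*F + 18) = -3*(45 + 9*F) = -135 - 27*F)
(2145272 + Z(-606 - 1*(-491))) + 1896943 = (2145272 + (-135 - 27*(-606 - 1*(-491)))) + 1896943 = (2145272 + (-135 - 27*(-606 + 491))) + 1896943 = (2145272 + (-135 - 27*(-115))) + 1896943 = (2145272 + (-135 + 3105)) + 1896943 = (2145272 + 2970) + 1896943 = 2148242 + 1896943 = 4045185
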